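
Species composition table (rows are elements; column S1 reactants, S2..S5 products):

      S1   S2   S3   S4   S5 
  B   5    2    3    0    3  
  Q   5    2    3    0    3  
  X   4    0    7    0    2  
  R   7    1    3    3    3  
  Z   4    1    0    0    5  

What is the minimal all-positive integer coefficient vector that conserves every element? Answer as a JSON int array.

Coefficients: [5, 5, 2, 5, 3]

B: 5·5 = 25 | 5·2+2·3+5·0+3·3 = 25
Q: 5·5 = 25 | 5·2+2·3+5·0+3·3 = 25
X: 5·4 = 20 | 5·0+2·7+5·0+3·2 = 20
R: 5·7 = 35 | 5·1+2·3+5·3+3·3 = 35
Z: 5·4 = 20 | 5·1+2·0+5·0+3·5 = 20
gcd(5,5,2,5,3) = 1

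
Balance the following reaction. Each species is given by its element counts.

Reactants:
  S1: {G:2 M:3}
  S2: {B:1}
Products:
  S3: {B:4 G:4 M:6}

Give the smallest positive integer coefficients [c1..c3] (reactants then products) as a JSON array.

Coefficients: [2, 4, 1]

B: 2·0+4·1 = 4 | 1·4 = 4
G: 2·2+4·0 = 4 | 1·4 = 4
M: 2·3+4·0 = 6 | 1·6 = 6
gcd(2,4,1) = 1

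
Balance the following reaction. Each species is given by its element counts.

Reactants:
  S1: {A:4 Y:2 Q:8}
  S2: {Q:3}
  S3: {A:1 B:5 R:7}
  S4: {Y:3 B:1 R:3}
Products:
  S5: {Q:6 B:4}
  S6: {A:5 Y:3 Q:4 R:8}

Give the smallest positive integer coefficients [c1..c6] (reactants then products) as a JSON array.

A: 3·4+4·0+3·1+1·0 = 15 | 4·0+3·5 = 15
Y: 3·2+4·0+3·0+1·3 = 9 | 4·0+3·3 = 9
Q: 3·8+4·3+3·0+1·0 = 36 | 4·6+3·4 = 36
B: 3·0+4·0+3·5+1·1 = 16 | 4·4+3·0 = 16
R: 3·0+4·0+3·7+1·3 = 24 | 4·0+3·8 = 24
gcd(3,4,3,1,4,3) = 1

Coefficients: [3, 4, 3, 1, 4, 3]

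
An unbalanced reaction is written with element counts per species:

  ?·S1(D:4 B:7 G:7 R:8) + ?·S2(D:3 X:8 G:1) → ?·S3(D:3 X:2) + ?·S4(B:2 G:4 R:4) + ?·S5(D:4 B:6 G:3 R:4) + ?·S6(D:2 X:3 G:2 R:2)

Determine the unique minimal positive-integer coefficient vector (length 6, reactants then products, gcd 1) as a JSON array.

Coefficients: [6, 1, 1, 6, 5, 2]

D: 6·4+1·3 = 27 | 1·3+6·0+5·4+2·2 = 27
B: 6·7+1·0 = 42 | 1·0+6·2+5·6+2·0 = 42
X: 6·0+1·8 = 8 | 1·2+6·0+5·0+2·3 = 8
G: 6·7+1·1 = 43 | 1·0+6·4+5·3+2·2 = 43
R: 6·8+1·0 = 48 | 1·0+6·4+5·4+2·2 = 48
gcd(6,1,1,6,5,2) = 1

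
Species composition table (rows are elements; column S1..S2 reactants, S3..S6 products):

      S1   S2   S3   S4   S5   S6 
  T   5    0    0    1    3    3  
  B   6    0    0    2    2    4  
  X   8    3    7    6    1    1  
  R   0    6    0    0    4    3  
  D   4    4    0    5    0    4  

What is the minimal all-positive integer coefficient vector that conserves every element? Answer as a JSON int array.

T: 5·5+4·0 = 25 | 3·0+4·1+3·3+4·3 = 25
B: 5·6+4·0 = 30 | 3·0+4·2+3·2+4·4 = 30
X: 5·8+4·3 = 52 | 3·7+4·6+3·1+4·1 = 52
R: 5·0+4·6 = 24 | 3·0+4·0+3·4+4·3 = 24
D: 5·4+4·4 = 36 | 3·0+4·5+3·0+4·4 = 36
gcd(5,4,3,4,3,4) = 1

Coefficients: [5, 4, 3, 4, 3, 4]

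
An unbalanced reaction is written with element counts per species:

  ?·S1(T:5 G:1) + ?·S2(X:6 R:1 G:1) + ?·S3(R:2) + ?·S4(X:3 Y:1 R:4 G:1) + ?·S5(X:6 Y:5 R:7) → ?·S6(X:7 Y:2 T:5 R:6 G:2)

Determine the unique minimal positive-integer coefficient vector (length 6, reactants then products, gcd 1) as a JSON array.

X: 6·0+4·6+5·0+2·3+2·6 = 42 | 6·7 = 42
Y: 6·0+4·0+5·0+2·1+2·5 = 12 | 6·2 = 12
T: 6·5+4·0+5·0+2·0+2·0 = 30 | 6·5 = 30
R: 6·0+4·1+5·2+2·4+2·7 = 36 | 6·6 = 36
G: 6·1+4·1+5·0+2·1+2·0 = 12 | 6·2 = 12
gcd(6,4,5,2,2,6) = 1

Coefficients: [6, 4, 5, 2, 2, 6]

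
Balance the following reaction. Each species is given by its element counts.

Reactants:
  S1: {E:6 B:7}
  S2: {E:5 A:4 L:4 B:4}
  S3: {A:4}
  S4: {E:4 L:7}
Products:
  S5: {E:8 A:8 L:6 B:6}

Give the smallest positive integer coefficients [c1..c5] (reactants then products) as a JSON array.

E: 2·6+4·5+6·0+2·4 = 40 | 5·8 = 40
A: 2·0+4·4+6·4+2·0 = 40 | 5·8 = 40
L: 2·0+4·4+6·0+2·7 = 30 | 5·6 = 30
B: 2·7+4·4+6·0+2·0 = 30 | 5·6 = 30
gcd(2,4,6,2,5) = 1

Coefficients: [2, 4, 6, 2, 5]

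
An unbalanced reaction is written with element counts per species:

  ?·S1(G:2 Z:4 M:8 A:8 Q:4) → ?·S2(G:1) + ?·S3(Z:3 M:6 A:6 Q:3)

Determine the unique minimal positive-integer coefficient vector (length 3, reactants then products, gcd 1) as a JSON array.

Coefficients: [3, 6, 4]

G: 3·2 = 6 | 6·1+4·0 = 6
Z: 3·4 = 12 | 6·0+4·3 = 12
M: 3·8 = 24 | 6·0+4·6 = 24
A: 3·8 = 24 | 6·0+4·6 = 24
Q: 3·4 = 12 | 6·0+4·3 = 12
gcd(3,6,4) = 1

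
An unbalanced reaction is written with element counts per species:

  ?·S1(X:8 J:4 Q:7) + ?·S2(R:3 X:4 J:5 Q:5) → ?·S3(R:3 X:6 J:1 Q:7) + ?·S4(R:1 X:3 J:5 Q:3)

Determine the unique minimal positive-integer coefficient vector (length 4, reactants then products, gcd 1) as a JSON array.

Coefficients: [2, 5, 3, 6]

R: 2·0+5·3 = 15 | 3·3+6·1 = 15
X: 2·8+5·4 = 36 | 3·6+6·3 = 36
J: 2·4+5·5 = 33 | 3·1+6·5 = 33
Q: 2·7+5·5 = 39 | 3·7+6·3 = 39
gcd(2,5,3,6) = 1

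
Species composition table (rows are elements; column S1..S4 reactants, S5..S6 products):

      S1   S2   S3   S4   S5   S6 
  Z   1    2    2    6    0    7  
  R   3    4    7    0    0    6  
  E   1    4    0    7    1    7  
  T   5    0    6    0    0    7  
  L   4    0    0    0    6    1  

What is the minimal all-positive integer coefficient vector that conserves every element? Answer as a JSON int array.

Z: 6·1+1·2+2·2+5·6 = 42 | 3·0+6·7 = 42
R: 6·3+1·4+2·7+5·0 = 36 | 3·0+6·6 = 36
E: 6·1+1·4+2·0+5·7 = 45 | 3·1+6·7 = 45
T: 6·5+1·0+2·6+5·0 = 42 | 3·0+6·7 = 42
L: 6·4+1·0+2·0+5·0 = 24 | 3·6+6·1 = 24
gcd(6,1,2,5,3,6) = 1

Coefficients: [6, 1, 2, 5, 3, 6]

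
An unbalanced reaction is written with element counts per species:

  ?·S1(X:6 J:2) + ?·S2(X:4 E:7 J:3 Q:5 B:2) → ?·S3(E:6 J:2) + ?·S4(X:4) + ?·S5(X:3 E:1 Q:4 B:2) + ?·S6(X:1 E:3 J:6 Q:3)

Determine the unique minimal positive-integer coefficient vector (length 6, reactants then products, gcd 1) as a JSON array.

Coefficients: [2, 6, 5, 4, 6, 2]

X: 2·6+6·4 = 36 | 5·0+4·4+6·3+2·1 = 36
E: 2·0+6·7 = 42 | 5·6+4·0+6·1+2·3 = 42
J: 2·2+6·3 = 22 | 5·2+4·0+6·0+2·6 = 22
Q: 2·0+6·5 = 30 | 5·0+4·0+6·4+2·3 = 30
B: 2·0+6·2 = 12 | 5·0+4·0+6·2+2·0 = 12
gcd(2,6,5,4,6,2) = 1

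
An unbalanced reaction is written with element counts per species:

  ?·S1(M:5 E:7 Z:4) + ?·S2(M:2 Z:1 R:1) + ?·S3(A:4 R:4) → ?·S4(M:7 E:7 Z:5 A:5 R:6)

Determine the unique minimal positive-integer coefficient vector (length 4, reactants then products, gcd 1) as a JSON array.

Coefficients: [4, 4, 5, 4]

M: 4·5+4·2+5·0 = 28 | 4·7 = 28
E: 4·7+4·0+5·0 = 28 | 4·7 = 28
Z: 4·4+4·1+5·0 = 20 | 4·5 = 20
A: 4·0+4·0+5·4 = 20 | 4·5 = 20
R: 4·0+4·1+5·4 = 24 | 4·6 = 24
gcd(4,4,5,4) = 1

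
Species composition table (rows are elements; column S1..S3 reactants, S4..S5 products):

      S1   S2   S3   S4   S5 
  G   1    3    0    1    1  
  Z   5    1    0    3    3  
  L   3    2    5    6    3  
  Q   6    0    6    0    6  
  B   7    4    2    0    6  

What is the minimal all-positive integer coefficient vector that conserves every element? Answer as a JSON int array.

Coefficients: [4, 1, 2, 1, 6]

G: 4·1+1·3+2·0 = 7 | 1·1+6·1 = 7
Z: 4·5+1·1+2·0 = 21 | 1·3+6·3 = 21
L: 4·3+1·2+2·5 = 24 | 1·6+6·3 = 24
Q: 4·6+1·0+2·6 = 36 | 1·0+6·6 = 36
B: 4·7+1·4+2·2 = 36 | 1·0+6·6 = 36
gcd(4,1,2,1,6) = 1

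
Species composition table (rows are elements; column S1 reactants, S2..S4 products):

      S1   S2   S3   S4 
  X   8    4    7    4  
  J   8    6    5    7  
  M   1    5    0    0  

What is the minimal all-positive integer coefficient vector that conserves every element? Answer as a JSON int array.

Coefficients: [5, 1, 4, 2]

X: 5·8 = 40 | 1·4+4·7+2·4 = 40
J: 5·8 = 40 | 1·6+4·5+2·7 = 40
M: 5·1 = 5 | 1·5+4·0+2·0 = 5
gcd(5,1,4,2) = 1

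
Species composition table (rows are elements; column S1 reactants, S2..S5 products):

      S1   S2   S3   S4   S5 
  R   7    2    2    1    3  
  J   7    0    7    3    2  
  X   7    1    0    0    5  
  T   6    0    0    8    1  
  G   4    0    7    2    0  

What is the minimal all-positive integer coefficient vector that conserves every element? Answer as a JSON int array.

Coefficients: [5, 5, 2, 3, 6]

R: 5·7 = 35 | 5·2+2·2+3·1+6·3 = 35
J: 5·7 = 35 | 5·0+2·7+3·3+6·2 = 35
X: 5·7 = 35 | 5·1+2·0+3·0+6·5 = 35
T: 5·6 = 30 | 5·0+2·0+3·8+6·1 = 30
G: 5·4 = 20 | 5·0+2·7+3·2+6·0 = 20
gcd(5,5,2,3,6) = 1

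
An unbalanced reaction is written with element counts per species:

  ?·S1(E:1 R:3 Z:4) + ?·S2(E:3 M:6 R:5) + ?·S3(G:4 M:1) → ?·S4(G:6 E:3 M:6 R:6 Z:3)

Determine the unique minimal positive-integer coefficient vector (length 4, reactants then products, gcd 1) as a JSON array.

Coefficients: [3, 3, 6, 4]

G: 3·0+3·0+6·4 = 24 | 4·6 = 24
E: 3·1+3·3+6·0 = 12 | 4·3 = 12
M: 3·0+3·6+6·1 = 24 | 4·6 = 24
R: 3·3+3·5+6·0 = 24 | 4·6 = 24
Z: 3·4+3·0+6·0 = 12 | 4·3 = 12
gcd(3,3,6,4) = 1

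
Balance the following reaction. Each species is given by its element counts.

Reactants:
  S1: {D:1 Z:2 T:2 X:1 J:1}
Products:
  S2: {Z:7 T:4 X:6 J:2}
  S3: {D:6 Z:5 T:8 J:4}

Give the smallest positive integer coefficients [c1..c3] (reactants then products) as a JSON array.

Coefficients: [6, 1, 1]

D: 6·1 = 6 | 1·0+1·6 = 6
Z: 6·2 = 12 | 1·7+1·5 = 12
T: 6·2 = 12 | 1·4+1·8 = 12
X: 6·1 = 6 | 1·6+1·0 = 6
J: 6·1 = 6 | 1·2+1·4 = 6
gcd(6,1,1) = 1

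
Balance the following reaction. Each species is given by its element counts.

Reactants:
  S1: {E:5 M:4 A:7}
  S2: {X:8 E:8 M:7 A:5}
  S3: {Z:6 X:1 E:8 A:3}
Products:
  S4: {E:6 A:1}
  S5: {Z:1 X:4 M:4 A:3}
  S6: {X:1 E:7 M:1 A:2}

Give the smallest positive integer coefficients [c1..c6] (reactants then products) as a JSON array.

Z: 1·0+3·0+1·6 = 6 | 5·0+6·1+1·0 = 6
X: 1·0+3·8+1·1 = 25 | 5·0+6·4+1·1 = 25
E: 1·5+3·8+1·8 = 37 | 5·6+6·0+1·7 = 37
M: 1·4+3·7+1·0 = 25 | 5·0+6·4+1·1 = 25
A: 1·7+3·5+1·3 = 25 | 5·1+6·3+1·2 = 25
gcd(1,3,1,5,6,1) = 1

Coefficients: [1, 3, 1, 5, 6, 1]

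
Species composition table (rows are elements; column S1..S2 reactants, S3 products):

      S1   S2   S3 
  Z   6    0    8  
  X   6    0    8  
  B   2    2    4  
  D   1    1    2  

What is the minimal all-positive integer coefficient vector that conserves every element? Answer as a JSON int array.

Z: 4·6+2·0 = 24 | 3·8 = 24
X: 4·6+2·0 = 24 | 3·8 = 24
B: 4·2+2·2 = 12 | 3·4 = 12
D: 4·1+2·1 = 6 | 3·2 = 6
gcd(4,2,3) = 1

Coefficients: [4, 2, 3]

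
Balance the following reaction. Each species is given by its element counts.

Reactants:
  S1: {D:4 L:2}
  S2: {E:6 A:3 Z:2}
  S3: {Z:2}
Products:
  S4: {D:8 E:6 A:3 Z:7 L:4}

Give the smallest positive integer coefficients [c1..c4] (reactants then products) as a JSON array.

Coefficients: [4, 2, 5, 2]

D: 4·4+2·0+5·0 = 16 | 2·8 = 16
E: 4·0+2·6+5·0 = 12 | 2·6 = 12
A: 4·0+2·3+5·0 = 6 | 2·3 = 6
Z: 4·0+2·2+5·2 = 14 | 2·7 = 14
L: 4·2+2·0+5·0 = 8 | 2·4 = 8
gcd(4,2,5,2) = 1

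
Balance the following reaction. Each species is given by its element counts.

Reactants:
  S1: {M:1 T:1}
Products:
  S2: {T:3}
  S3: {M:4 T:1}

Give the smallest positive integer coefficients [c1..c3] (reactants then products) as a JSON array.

M: 4·1 = 4 | 1·0+1·4 = 4
T: 4·1 = 4 | 1·3+1·1 = 4
gcd(4,1,1) = 1

Coefficients: [4, 1, 1]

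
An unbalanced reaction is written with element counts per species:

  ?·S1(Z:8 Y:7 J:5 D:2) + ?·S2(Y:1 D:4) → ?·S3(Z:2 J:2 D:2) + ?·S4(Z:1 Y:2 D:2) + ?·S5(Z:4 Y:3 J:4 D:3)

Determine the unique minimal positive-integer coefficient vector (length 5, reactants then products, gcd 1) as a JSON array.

Coefficients: [2, 4, 1, 6, 2]

Z: 2·8+4·0 = 16 | 1·2+6·1+2·4 = 16
Y: 2·7+4·1 = 18 | 1·0+6·2+2·3 = 18
J: 2·5+4·0 = 10 | 1·2+6·0+2·4 = 10
D: 2·2+4·4 = 20 | 1·2+6·2+2·3 = 20
gcd(2,4,1,6,2) = 1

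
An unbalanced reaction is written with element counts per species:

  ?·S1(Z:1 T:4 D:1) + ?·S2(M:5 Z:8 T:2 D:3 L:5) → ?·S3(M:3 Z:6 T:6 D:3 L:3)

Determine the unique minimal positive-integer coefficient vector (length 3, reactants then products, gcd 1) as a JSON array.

Coefficients: [6, 3, 5]

M: 6·0+3·5 = 15 | 5·3 = 15
Z: 6·1+3·8 = 30 | 5·6 = 30
T: 6·4+3·2 = 30 | 5·6 = 30
D: 6·1+3·3 = 15 | 5·3 = 15
L: 6·0+3·5 = 15 | 5·3 = 15
gcd(6,3,5) = 1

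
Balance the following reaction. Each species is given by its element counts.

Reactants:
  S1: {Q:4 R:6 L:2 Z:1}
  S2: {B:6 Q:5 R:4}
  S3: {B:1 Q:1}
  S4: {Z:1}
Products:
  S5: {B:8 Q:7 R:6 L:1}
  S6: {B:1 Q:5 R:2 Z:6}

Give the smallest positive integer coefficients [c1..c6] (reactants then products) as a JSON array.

B: 1·0+2·6+5·1+5·0 = 17 | 2·8+1·1 = 17
Q: 1·4+2·5+5·1+5·0 = 19 | 2·7+1·5 = 19
R: 1·6+2·4+5·0+5·0 = 14 | 2·6+1·2 = 14
L: 1·2+2·0+5·0+5·0 = 2 | 2·1+1·0 = 2
Z: 1·1+2·0+5·0+5·1 = 6 | 2·0+1·6 = 6
gcd(1,2,5,5,2,1) = 1

Coefficients: [1, 2, 5, 5, 2, 1]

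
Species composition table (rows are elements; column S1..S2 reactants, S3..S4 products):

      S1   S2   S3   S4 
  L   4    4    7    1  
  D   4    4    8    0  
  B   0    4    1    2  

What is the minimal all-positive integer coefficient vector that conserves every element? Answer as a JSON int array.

Coefficients: [5, 3, 4, 4]

L: 5·4+3·4 = 32 | 4·7+4·1 = 32
D: 5·4+3·4 = 32 | 4·8+4·0 = 32
B: 5·0+3·4 = 12 | 4·1+4·2 = 12
gcd(5,3,4,4) = 1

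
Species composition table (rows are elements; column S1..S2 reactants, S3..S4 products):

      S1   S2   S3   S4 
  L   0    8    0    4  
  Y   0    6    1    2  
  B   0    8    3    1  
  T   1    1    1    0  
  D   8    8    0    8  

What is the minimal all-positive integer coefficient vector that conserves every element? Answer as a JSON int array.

Coefficients: [1, 1, 2, 2]

L: 1·0+1·8 = 8 | 2·0+2·4 = 8
Y: 1·0+1·6 = 6 | 2·1+2·2 = 6
B: 1·0+1·8 = 8 | 2·3+2·1 = 8
T: 1·1+1·1 = 2 | 2·1+2·0 = 2
D: 1·8+1·8 = 16 | 2·0+2·8 = 16
gcd(1,1,2,2) = 1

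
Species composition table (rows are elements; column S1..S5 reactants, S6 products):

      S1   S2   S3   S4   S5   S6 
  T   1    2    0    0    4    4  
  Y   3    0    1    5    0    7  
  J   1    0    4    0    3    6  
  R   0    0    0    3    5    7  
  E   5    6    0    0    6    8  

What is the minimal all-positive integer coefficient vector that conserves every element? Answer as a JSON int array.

Coefficients: [2, 1, 4, 5, 4, 5]

T: 2·1+1·2+4·0+5·0+4·4 = 20 | 5·4 = 20
Y: 2·3+1·0+4·1+5·5+4·0 = 35 | 5·7 = 35
J: 2·1+1·0+4·4+5·0+4·3 = 30 | 5·6 = 30
R: 2·0+1·0+4·0+5·3+4·5 = 35 | 5·7 = 35
E: 2·5+1·6+4·0+5·0+4·6 = 40 | 5·8 = 40
gcd(2,1,4,5,4,5) = 1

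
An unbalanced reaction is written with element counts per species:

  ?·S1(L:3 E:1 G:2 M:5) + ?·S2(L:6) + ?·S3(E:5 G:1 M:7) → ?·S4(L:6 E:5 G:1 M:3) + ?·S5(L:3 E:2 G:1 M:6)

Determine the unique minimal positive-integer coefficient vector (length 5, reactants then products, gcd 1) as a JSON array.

Coefficients: [2, 5, 5, 3, 6]

L: 2·3+5·6+5·0 = 36 | 3·6+6·3 = 36
E: 2·1+5·0+5·5 = 27 | 3·5+6·2 = 27
G: 2·2+5·0+5·1 = 9 | 3·1+6·1 = 9
M: 2·5+5·0+5·7 = 45 | 3·3+6·6 = 45
gcd(2,5,5,3,6) = 1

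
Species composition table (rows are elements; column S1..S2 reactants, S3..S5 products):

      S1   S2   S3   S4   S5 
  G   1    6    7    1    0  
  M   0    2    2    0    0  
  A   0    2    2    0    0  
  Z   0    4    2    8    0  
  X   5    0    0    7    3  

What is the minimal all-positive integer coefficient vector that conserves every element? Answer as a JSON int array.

Coefficients: [5, 4, 4, 1, 6]

G: 5·1+4·6 = 29 | 4·7+1·1+6·0 = 29
M: 5·0+4·2 = 8 | 4·2+1·0+6·0 = 8
A: 5·0+4·2 = 8 | 4·2+1·0+6·0 = 8
Z: 5·0+4·4 = 16 | 4·2+1·8+6·0 = 16
X: 5·5+4·0 = 25 | 4·0+1·7+6·3 = 25
gcd(5,4,4,1,6) = 1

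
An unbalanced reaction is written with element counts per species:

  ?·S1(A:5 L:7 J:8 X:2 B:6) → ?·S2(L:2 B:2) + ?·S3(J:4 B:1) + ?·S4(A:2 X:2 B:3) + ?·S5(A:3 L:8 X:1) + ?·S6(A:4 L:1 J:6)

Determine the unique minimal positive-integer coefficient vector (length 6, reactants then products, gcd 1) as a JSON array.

A: 4·5 = 20 | 5·0+5·0+3·2+2·3+2·4 = 20
L: 4·7 = 28 | 5·2+5·0+3·0+2·8+2·1 = 28
J: 4·8 = 32 | 5·0+5·4+3·0+2·0+2·6 = 32
X: 4·2 = 8 | 5·0+5·0+3·2+2·1+2·0 = 8
B: 4·6 = 24 | 5·2+5·1+3·3+2·0+2·0 = 24
gcd(4,5,5,3,2,2) = 1

Coefficients: [4, 5, 5, 3, 2, 2]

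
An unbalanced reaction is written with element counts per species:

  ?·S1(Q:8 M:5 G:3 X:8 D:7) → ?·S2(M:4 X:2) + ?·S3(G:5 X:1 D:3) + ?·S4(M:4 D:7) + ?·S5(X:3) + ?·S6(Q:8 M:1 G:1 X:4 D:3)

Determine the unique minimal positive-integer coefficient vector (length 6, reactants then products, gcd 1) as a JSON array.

Coefficients: [5, 3, 2, 2, 4, 5]

Q: 5·8 = 40 | 3·0+2·0+2·0+4·0+5·8 = 40
M: 5·5 = 25 | 3·4+2·0+2·4+4·0+5·1 = 25
G: 5·3 = 15 | 3·0+2·5+2·0+4·0+5·1 = 15
X: 5·8 = 40 | 3·2+2·1+2·0+4·3+5·4 = 40
D: 5·7 = 35 | 3·0+2·3+2·7+4·0+5·3 = 35
gcd(5,3,2,2,4,5) = 1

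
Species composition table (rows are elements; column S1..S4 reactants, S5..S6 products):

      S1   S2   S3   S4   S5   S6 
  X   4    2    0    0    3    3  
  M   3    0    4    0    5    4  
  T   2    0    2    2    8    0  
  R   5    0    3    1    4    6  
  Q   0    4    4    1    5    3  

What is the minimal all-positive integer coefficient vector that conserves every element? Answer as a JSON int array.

X: 5·4+2·2+5·0+2·0 = 24 | 3·3+5·3 = 24
M: 5·3+2·0+5·4+2·0 = 35 | 3·5+5·4 = 35
T: 5·2+2·0+5·2+2·2 = 24 | 3·8+5·0 = 24
R: 5·5+2·0+5·3+2·1 = 42 | 3·4+5·6 = 42
Q: 5·0+2·4+5·4+2·1 = 30 | 3·5+5·3 = 30
gcd(5,2,5,2,3,5) = 1

Coefficients: [5, 2, 5, 2, 3, 5]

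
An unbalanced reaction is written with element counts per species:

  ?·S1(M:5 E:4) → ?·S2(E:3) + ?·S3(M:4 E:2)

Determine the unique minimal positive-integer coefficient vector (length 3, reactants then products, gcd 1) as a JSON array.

M: 4·5 = 20 | 2·0+5·4 = 20
E: 4·4 = 16 | 2·3+5·2 = 16
gcd(4,2,5) = 1

Coefficients: [4, 2, 5]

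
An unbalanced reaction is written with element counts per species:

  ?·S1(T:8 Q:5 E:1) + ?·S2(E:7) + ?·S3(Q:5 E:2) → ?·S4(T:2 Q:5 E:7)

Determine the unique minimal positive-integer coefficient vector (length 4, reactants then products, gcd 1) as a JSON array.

Coefficients: [1, 3, 3, 4]

T: 1·8+3·0+3·0 = 8 | 4·2 = 8
Q: 1·5+3·0+3·5 = 20 | 4·5 = 20
E: 1·1+3·7+3·2 = 28 | 4·7 = 28
gcd(1,3,3,4) = 1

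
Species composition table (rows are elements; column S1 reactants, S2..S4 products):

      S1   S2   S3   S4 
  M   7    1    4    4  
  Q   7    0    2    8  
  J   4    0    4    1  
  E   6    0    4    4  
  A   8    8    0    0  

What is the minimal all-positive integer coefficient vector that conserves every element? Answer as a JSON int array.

Coefficients: [6, 6, 5, 4]

M: 6·7 = 42 | 6·1+5·4+4·4 = 42
Q: 6·7 = 42 | 6·0+5·2+4·8 = 42
J: 6·4 = 24 | 6·0+5·4+4·1 = 24
E: 6·6 = 36 | 6·0+5·4+4·4 = 36
A: 6·8 = 48 | 6·8+5·0+4·0 = 48
gcd(6,6,5,4) = 1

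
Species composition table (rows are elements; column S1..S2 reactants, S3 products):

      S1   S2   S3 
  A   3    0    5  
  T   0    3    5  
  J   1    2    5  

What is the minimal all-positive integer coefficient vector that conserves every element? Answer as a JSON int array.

A: 5·3+5·0 = 15 | 3·5 = 15
T: 5·0+5·3 = 15 | 3·5 = 15
J: 5·1+5·2 = 15 | 3·5 = 15
gcd(5,5,3) = 1

Coefficients: [5, 5, 3]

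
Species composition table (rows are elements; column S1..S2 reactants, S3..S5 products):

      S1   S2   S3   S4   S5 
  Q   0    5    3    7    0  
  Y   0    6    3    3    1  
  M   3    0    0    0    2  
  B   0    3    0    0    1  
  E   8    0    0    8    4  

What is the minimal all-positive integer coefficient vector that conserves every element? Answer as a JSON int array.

Coefficients: [4, 2, 1, 1, 6]

Q: 4·0+2·5 = 10 | 1·3+1·7+6·0 = 10
Y: 4·0+2·6 = 12 | 1·3+1·3+6·1 = 12
M: 4·3+2·0 = 12 | 1·0+1·0+6·2 = 12
B: 4·0+2·3 = 6 | 1·0+1·0+6·1 = 6
E: 4·8+2·0 = 32 | 1·0+1·8+6·4 = 32
gcd(4,2,1,1,6) = 1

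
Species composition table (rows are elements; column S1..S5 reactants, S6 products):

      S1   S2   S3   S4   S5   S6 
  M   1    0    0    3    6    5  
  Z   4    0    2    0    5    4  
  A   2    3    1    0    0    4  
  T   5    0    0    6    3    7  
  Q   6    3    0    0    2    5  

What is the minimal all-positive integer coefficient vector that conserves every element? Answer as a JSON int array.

M: 1·1+5·0+3·0+4·3+2·6 = 25 | 5·5 = 25
Z: 1·4+5·0+3·2+4·0+2·5 = 20 | 5·4 = 20
A: 1·2+5·3+3·1+4·0+2·0 = 20 | 5·4 = 20
T: 1·5+5·0+3·0+4·6+2·3 = 35 | 5·7 = 35
Q: 1·6+5·3+3·0+4·0+2·2 = 25 | 5·5 = 25
gcd(1,5,3,4,2,5) = 1

Coefficients: [1, 5, 3, 4, 2, 5]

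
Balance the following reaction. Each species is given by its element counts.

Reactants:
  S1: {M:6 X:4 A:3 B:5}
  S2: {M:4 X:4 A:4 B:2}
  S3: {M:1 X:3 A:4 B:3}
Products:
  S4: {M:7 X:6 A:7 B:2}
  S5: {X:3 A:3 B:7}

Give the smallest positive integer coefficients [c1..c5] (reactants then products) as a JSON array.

Coefficients: [2, 1, 5, 3, 3]

M: 2·6+1·4+5·1 = 21 | 3·7+3·0 = 21
X: 2·4+1·4+5·3 = 27 | 3·6+3·3 = 27
A: 2·3+1·4+5·4 = 30 | 3·7+3·3 = 30
B: 2·5+1·2+5·3 = 27 | 3·2+3·7 = 27
gcd(2,1,5,3,3) = 1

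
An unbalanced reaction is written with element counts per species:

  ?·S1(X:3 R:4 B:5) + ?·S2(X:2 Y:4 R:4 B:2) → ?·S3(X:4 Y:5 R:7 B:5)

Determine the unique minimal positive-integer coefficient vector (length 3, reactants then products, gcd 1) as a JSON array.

X: 2·3+5·2 = 16 | 4·4 = 16
Y: 2·0+5·4 = 20 | 4·5 = 20
R: 2·4+5·4 = 28 | 4·7 = 28
B: 2·5+5·2 = 20 | 4·5 = 20
gcd(2,5,4) = 1

Coefficients: [2, 5, 4]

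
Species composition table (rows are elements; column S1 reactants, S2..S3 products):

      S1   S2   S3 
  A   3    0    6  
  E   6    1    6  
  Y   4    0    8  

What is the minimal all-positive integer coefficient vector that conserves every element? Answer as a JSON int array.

Coefficients: [2, 6, 1]

A: 2·3 = 6 | 6·0+1·6 = 6
E: 2·6 = 12 | 6·1+1·6 = 12
Y: 2·4 = 8 | 6·0+1·8 = 8
gcd(2,6,1) = 1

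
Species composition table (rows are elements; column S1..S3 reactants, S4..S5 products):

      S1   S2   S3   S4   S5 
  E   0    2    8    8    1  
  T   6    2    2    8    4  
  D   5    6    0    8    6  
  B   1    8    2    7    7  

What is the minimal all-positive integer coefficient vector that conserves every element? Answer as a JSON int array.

E: 6·0+5·2+5·8 = 50 | 6·8+2·1 = 50
T: 6·6+5·2+5·2 = 56 | 6·8+2·4 = 56
D: 6·5+5·6+5·0 = 60 | 6·8+2·6 = 60
B: 6·1+5·8+5·2 = 56 | 6·7+2·7 = 56
gcd(6,5,5,6,2) = 1

Coefficients: [6, 5, 5, 6, 2]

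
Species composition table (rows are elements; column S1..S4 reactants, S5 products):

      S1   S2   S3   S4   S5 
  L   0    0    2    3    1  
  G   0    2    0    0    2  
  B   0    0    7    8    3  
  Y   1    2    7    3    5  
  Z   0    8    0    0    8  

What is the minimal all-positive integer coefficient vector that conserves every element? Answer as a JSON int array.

Coefficients: [5, 5, 1, 1, 5]

L: 5·0+5·0+1·2+1·3 = 5 | 5·1 = 5
G: 5·0+5·2+1·0+1·0 = 10 | 5·2 = 10
B: 5·0+5·0+1·7+1·8 = 15 | 5·3 = 15
Y: 5·1+5·2+1·7+1·3 = 25 | 5·5 = 25
Z: 5·0+5·8+1·0+1·0 = 40 | 5·8 = 40
gcd(5,5,1,1,5) = 1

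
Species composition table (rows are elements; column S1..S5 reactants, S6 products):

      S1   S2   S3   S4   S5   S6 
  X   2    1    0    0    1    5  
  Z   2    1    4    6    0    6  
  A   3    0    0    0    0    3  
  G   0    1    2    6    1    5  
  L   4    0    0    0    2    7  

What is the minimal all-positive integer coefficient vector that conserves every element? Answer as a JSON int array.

X: 4·2+6·1+1·0+1·0+6·1 = 20 | 4·5 = 20
Z: 4·2+6·1+1·4+1·6+6·0 = 24 | 4·6 = 24
A: 4·3+6·0+1·0+1·0+6·0 = 12 | 4·3 = 12
G: 4·0+6·1+1·2+1·6+6·1 = 20 | 4·5 = 20
L: 4·4+6·0+1·0+1·0+6·2 = 28 | 4·7 = 28
gcd(4,6,1,1,6,4) = 1

Coefficients: [4, 6, 1, 1, 6, 4]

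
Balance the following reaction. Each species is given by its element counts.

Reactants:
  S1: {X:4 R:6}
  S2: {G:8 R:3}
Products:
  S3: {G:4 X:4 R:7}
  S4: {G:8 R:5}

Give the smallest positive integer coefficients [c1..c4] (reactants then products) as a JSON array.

G: 4·0+3·8 = 24 | 4·4+1·8 = 24
X: 4·4+3·0 = 16 | 4·4+1·0 = 16
R: 4·6+3·3 = 33 | 4·7+1·5 = 33
gcd(4,3,4,1) = 1

Coefficients: [4, 3, 4, 1]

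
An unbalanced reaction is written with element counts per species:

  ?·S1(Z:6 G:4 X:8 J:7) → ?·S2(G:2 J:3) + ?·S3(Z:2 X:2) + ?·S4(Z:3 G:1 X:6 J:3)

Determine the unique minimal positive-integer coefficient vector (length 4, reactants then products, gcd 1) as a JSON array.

Coefficients: [3, 5, 6, 2]

Z: 3·6 = 18 | 5·0+6·2+2·3 = 18
G: 3·4 = 12 | 5·2+6·0+2·1 = 12
X: 3·8 = 24 | 5·0+6·2+2·6 = 24
J: 3·7 = 21 | 5·3+6·0+2·3 = 21
gcd(3,5,6,2) = 1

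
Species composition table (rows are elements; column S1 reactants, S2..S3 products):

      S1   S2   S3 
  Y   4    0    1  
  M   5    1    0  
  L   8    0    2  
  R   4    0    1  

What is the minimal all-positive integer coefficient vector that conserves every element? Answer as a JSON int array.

Y: 1·4 = 4 | 5·0+4·1 = 4
M: 1·5 = 5 | 5·1+4·0 = 5
L: 1·8 = 8 | 5·0+4·2 = 8
R: 1·4 = 4 | 5·0+4·1 = 4
gcd(1,5,4) = 1

Coefficients: [1, 5, 4]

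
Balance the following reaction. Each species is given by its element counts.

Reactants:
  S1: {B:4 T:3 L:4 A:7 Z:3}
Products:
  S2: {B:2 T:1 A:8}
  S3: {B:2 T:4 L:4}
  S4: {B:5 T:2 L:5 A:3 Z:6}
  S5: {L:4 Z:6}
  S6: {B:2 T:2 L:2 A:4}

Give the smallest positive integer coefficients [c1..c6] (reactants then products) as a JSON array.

Coefficients: [6, 4, 2, 2, 1, 1]

B: 6·4 = 24 | 4·2+2·2+2·5+1·0+1·2 = 24
T: 6·3 = 18 | 4·1+2·4+2·2+1·0+1·2 = 18
L: 6·4 = 24 | 4·0+2·4+2·5+1·4+1·2 = 24
A: 6·7 = 42 | 4·8+2·0+2·3+1·0+1·4 = 42
Z: 6·3 = 18 | 4·0+2·0+2·6+1·6+1·0 = 18
gcd(6,4,2,2,1,1) = 1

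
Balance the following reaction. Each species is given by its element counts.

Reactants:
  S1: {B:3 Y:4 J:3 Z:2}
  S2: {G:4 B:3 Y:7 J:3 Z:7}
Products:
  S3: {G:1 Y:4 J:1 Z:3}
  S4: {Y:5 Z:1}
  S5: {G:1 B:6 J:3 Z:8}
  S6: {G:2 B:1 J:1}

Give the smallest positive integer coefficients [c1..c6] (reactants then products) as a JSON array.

G: 1·0+5·4 = 20 | 6·1+3·0+2·1+6·2 = 20
B: 1·3+5·3 = 18 | 6·0+3·0+2·6+6·1 = 18
Y: 1·4+5·7 = 39 | 6·4+3·5+2·0+6·0 = 39
J: 1·3+5·3 = 18 | 6·1+3·0+2·3+6·1 = 18
Z: 1·2+5·7 = 37 | 6·3+3·1+2·8+6·0 = 37
gcd(1,5,6,3,2,6) = 1

Coefficients: [1, 5, 6, 3, 2, 6]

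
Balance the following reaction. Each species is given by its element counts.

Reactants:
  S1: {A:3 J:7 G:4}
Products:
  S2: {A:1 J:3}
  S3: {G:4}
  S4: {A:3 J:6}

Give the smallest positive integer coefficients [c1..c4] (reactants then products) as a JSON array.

A: 3·3 = 9 | 3·1+3·0+2·3 = 9
J: 3·7 = 21 | 3·3+3·0+2·6 = 21
G: 3·4 = 12 | 3·0+3·4+2·0 = 12
gcd(3,3,3,2) = 1

Coefficients: [3, 3, 3, 2]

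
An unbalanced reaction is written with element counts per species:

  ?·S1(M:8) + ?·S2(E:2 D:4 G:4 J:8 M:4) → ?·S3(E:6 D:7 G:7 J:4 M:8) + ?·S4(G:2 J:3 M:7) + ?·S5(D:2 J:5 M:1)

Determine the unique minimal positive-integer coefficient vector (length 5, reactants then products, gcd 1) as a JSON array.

Coefficients: [4, 6, 2, 5, 5]

E: 4·0+6·2 = 12 | 2·6+5·0+5·0 = 12
D: 4·0+6·4 = 24 | 2·7+5·0+5·2 = 24
G: 4·0+6·4 = 24 | 2·7+5·2+5·0 = 24
J: 4·0+6·8 = 48 | 2·4+5·3+5·5 = 48
M: 4·8+6·4 = 56 | 2·8+5·7+5·1 = 56
gcd(4,6,2,5,5) = 1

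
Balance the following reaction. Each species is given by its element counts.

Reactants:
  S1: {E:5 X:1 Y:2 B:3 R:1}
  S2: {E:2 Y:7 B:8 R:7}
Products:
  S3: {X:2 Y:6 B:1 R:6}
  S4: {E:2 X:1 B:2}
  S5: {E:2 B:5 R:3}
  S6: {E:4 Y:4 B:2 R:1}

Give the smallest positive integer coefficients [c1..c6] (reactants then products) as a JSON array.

E: 6·5+2·2 = 34 | 1·0+4·2+3·2+5·4 = 34
X: 6·1+2·0 = 6 | 1·2+4·1+3·0+5·0 = 6
Y: 6·2+2·7 = 26 | 1·6+4·0+3·0+5·4 = 26
B: 6·3+2·8 = 34 | 1·1+4·2+3·5+5·2 = 34
R: 6·1+2·7 = 20 | 1·6+4·0+3·3+5·1 = 20
gcd(6,2,1,4,3,5) = 1

Coefficients: [6, 2, 1, 4, 3, 5]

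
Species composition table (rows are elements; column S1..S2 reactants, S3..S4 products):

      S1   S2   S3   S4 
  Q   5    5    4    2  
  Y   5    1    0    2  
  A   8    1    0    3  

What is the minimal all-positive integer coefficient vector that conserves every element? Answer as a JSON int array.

Q: 1·5+1·5 = 10 | 1·4+3·2 = 10
Y: 1·5+1·1 = 6 | 1·0+3·2 = 6
A: 1·8+1·1 = 9 | 1·0+3·3 = 9
gcd(1,1,1,3) = 1

Coefficients: [1, 1, 1, 3]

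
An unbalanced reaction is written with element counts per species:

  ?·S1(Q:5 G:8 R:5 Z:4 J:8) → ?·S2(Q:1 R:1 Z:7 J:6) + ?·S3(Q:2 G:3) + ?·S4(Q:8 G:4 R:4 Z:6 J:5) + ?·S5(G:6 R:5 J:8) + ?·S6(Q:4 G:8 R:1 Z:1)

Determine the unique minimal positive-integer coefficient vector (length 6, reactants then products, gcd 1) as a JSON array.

Q: 5·5 = 25 | 1·1+2·2+2·8+3·0+1·4 = 25
G: 5·8 = 40 | 1·0+2·3+2·4+3·6+1·8 = 40
R: 5·5 = 25 | 1·1+2·0+2·4+3·5+1·1 = 25
Z: 5·4 = 20 | 1·7+2·0+2·6+3·0+1·1 = 20
J: 5·8 = 40 | 1·6+2·0+2·5+3·8+1·0 = 40
gcd(5,1,2,2,3,1) = 1

Coefficients: [5, 1, 2, 2, 3, 1]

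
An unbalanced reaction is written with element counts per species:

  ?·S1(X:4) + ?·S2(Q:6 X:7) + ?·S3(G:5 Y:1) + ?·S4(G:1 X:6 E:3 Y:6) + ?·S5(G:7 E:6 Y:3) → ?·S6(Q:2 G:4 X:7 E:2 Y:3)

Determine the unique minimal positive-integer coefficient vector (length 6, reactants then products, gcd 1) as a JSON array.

Q: 4·0+2·6+3·0+2·0+1·0 = 12 | 6·2 = 12
G: 4·0+2·0+3·5+2·1+1·7 = 24 | 6·4 = 24
X: 4·4+2·7+3·0+2·6+1·0 = 42 | 6·7 = 42
E: 4·0+2·0+3·0+2·3+1·6 = 12 | 6·2 = 12
Y: 4·0+2·0+3·1+2·6+1·3 = 18 | 6·3 = 18
gcd(4,2,3,2,1,6) = 1

Coefficients: [4, 2, 3, 2, 1, 6]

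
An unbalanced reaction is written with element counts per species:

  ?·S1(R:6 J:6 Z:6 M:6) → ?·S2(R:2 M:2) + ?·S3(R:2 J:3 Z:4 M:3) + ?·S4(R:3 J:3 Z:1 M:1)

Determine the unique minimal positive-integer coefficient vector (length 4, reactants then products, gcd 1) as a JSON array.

Coefficients: [3, 2, 4, 2]

R: 3·6 = 18 | 2·2+4·2+2·3 = 18
J: 3·6 = 18 | 2·0+4·3+2·3 = 18
Z: 3·6 = 18 | 2·0+4·4+2·1 = 18
M: 3·6 = 18 | 2·2+4·3+2·1 = 18
gcd(3,2,4,2) = 1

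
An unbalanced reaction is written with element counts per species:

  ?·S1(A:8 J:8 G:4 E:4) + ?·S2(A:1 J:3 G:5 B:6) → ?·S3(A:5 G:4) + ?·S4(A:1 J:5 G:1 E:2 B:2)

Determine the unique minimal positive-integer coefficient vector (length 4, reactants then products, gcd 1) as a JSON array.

Coefficients: [3, 2, 4, 6]

A: 3·8+2·1 = 26 | 4·5+6·1 = 26
J: 3·8+2·3 = 30 | 4·0+6·5 = 30
G: 3·4+2·5 = 22 | 4·4+6·1 = 22
E: 3·4+2·0 = 12 | 4·0+6·2 = 12
B: 3·0+2·6 = 12 | 4·0+6·2 = 12
gcd(3,2,4,6) = 1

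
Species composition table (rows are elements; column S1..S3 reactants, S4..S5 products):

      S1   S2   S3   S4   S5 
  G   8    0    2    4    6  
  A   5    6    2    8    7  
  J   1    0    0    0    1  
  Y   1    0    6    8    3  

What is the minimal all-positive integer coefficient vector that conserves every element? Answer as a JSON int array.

Coefficients: [1, 2, 3, 2, 1]

G: 1·8+2·0+3·2 = 14 | 2·4+1·6 = 14
A: 1·5+2·6+3·2 = 23 | 2·8+1·7 = 23
J: 1·1+2·0+3·0 = 1 | 2·0+1·1 = 1
Y: 1·1+2·0+3·6 = 19 | 2·8+1·3 = 19
gcd(1,2,3,2,1) = 1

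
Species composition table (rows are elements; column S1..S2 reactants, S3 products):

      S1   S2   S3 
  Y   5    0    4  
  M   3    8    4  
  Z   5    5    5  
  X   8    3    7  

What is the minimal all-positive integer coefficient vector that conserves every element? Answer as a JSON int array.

Y: 4·5+1·0 = 20 | 5·4 = 20
M: 4·3+1·8 = 20 | 5·4 = 20
Z: 4·5+1·5 = 25 | 5·5 = 25
X: 4·8+1·3 = 35 | 5·7 = 35
gcd(4,1,5) = 1

Coefficients: [4, 1, 5]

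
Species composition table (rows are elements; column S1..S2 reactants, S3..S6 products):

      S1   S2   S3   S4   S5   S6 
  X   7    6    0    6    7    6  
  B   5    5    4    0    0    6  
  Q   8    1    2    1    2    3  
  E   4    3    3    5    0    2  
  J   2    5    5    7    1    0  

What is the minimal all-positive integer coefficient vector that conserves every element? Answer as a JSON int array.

X: 2·7+4·6 = 38 | 3·0+1·6+2·7+3·6 = 38
B: 2·5+4·5 = 30 | 3·4+1·0+2·0+3·6 = 30
Q: 2·8+4·1 = 20 | 3·2+1·1+2·2+3·3 = 20
E: 2·4+4·3 = 20 | 3·3+1·5+2·0+3·2 = 20
J: 2·2+4·5 = 24 | 3·5+1·7+2·1+3·0 = 24
gcd(2,4,3,1,2,3) = 1

Coefficients: [2, 4, 3, 1, 2, 3]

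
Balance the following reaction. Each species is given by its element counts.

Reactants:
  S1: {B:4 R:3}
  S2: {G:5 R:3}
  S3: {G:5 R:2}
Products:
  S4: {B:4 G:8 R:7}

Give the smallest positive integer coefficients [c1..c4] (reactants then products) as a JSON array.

B: 5·4+4·0+4·0 = 20 | 5·4 = 20
G: 5·0+4·5+4·5 = 40 | 5·8 = 40
R: 5·3+4·3+4·2 = 35 | 5·7 = 35
gcd(5,4,4,5) = 1

Coefficients: [5, 4, 4, 5]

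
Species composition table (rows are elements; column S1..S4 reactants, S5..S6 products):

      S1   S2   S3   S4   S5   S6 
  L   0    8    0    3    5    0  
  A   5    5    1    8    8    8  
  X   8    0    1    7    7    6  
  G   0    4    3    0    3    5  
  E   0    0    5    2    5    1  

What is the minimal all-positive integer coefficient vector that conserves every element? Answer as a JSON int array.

L: 2·0+2·8+4·0+3·3 = 25 | 5·5+1·0 = 25
A: 2·5+2·5+4·1+3·8 = 48 | 5·8+1·8 = 48
X: 2·8+2·0+4·1+3·7 = 41 | 5·7+1·6 = 41
G: 2·0+2·4+4·3+3·0 = 20 | 5·3+1·5 = 20
E: 2·0+2·0+4·5+3·2 = 26 | 5·5+1·1 = 26
gcd(2,2,4,3,5,1) = 1

Coefficients: [2, 2, 4, 3, 5, 1]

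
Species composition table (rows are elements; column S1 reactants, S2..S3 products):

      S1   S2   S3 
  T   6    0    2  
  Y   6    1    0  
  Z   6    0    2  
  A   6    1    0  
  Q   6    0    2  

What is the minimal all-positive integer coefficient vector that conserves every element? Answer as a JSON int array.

Coefficients: [1, 6, 3]

T: 1·6 = 6 | 6·0+3·2 = 6
Y: 1·6 = 6 | 6·1+3·0 = 6
Z: 1·6 = 6 | 6·0+3·2 = 6
A: 1·6 = 6 | 6·1+3·0 = 6
Q: 1·6 = 6 | 6·0+3·2 = 6
gcd(1,6,3) = 1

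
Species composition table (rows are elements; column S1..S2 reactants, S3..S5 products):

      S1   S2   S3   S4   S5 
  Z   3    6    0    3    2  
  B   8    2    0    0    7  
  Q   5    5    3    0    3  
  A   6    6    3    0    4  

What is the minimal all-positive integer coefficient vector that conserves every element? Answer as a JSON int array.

Coefficients: [5, 1, 4, 3, 6]

Z: 5·3+1·6 = 21 | 4·0+3·3+6·2 = 21
B: 5·8+1·2 = 42 | 4·0+3·0+6·7 = 42
Q: 5·5+1·5 = 30 | 4·3+3·0+6·3 = 30
A: 5·6+1·6 = 36 | 4·3+3·0+6·4 = 36
gcd(5,1,4,3,6) = 1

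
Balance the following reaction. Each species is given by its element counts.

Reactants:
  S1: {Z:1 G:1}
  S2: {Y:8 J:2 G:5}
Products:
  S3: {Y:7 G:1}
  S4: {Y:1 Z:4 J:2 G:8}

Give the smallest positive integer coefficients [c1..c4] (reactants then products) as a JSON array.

Y: 4·0+1·8 = 8 | 1·7+1·1 = 8
Z: 4·1+1·0 = 4 | 1·0+1·4 = 4
J: 4·0+1·2 = 2 | 1·0+1·2 = 2
G: 4·1+1·5 = 9 | 1·1+1·8 = 9
gcd(4,1,1,1) = 1

Coefficients: [4, 1, 1, 1]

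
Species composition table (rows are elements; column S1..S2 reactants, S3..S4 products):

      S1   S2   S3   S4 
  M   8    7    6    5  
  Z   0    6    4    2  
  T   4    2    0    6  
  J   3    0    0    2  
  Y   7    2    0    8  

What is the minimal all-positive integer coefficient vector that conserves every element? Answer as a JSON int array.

M: 2·8+5·7 = 51 | 6·6+3·5 = 51
Z: 2·0+5·6 = 30 | 6·4+3·2 = 30
T: 2·4+5·2 = 18 | 6·0+3·6 = 18
J: 2·3+5·0 = 6 | 6·0+3·2 = 6
Y: 2·7+5·2 = 24 | 6·0+3·8 = 24
gcd(2,5,6,3) = 1

Coefficients: [2, 5, 6, 3]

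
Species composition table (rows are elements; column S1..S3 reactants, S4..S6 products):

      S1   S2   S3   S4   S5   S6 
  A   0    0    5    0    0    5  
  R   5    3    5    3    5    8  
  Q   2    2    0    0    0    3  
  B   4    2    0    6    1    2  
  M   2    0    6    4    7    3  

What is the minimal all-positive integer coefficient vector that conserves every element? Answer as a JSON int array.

A: 5·0+1·0+4·5 = 20 | 2·0+2·0+4·5 = 20
R: 5·5+1·3+4·5 = 48 | 2·3+2·5+4·8 = 48
Q: 5·2+1·2+4·0 = 12 | 2·0+2·0+4·3 = 12
B: 5·4+1·2+4·0 = 22 | 2·6+2·1+4·2 = 22
M: 5·2+1·0+4·6 = 34 | 2·4+2·7+4·3 = 34
gcd(5,1,4,2,2,4) = 1

Coefficients: [5, 1, 4, 2, 2, 4]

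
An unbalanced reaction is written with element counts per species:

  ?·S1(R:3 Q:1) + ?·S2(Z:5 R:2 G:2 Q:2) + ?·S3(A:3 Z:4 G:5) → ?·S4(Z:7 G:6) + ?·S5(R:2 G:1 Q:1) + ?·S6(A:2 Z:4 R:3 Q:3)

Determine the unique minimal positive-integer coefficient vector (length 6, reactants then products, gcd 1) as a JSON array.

A: 1·0+5·0+2·3 = 6 | 3·0+2·0+3·2 = 6
Z: 1·0+5·5+2·4 = 33 | 3·7+2·0+3·4 = 33
R: 1·3+5·2+2·0 = 13 | 3·0+2·2+3·3 = 13
G: 1·0+5·2+2·5 = 20 | 3·6+2·1+3·0 = 20
Q: 1·1+5·2+2·0 = 11 | 3·0+2·1+3·3 = 11
gcd(1,5,2,3,2,3) = 1

Coefficients: [1, 5, 2, 3, 2, 3]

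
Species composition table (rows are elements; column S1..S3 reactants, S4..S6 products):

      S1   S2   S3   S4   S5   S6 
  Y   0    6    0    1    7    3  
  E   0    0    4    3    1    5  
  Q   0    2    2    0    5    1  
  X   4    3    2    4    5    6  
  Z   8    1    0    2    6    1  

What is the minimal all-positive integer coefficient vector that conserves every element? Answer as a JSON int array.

Coefficients: [3, 6, 5, 2, 4, 2]

Y: 3·0+6·6+5·0 = 36 | 2·1+4·7+2·3 = 36
E: 3·0+6·0+5·4 = 20 | 2·3+4·1+2·5 = 20
Q: 3·0+6·2+5·2 = 22 | 2·0+4·5+2·1 = 22
X: 3·4+6·3+5·2 = 40 | 2·4+4·5+2·6 = 40
Z: 3·8+6·1+5·0 = 30 | 2·2+4·6+2·1 = 30
gcd(3,6,5,2,4,2) = 1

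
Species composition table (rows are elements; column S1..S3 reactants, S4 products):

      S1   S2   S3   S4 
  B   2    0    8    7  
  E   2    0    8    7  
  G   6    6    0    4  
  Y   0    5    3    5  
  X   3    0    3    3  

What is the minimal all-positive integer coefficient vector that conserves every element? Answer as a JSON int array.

Coefficients: [1, 3, 5, 6]

B: 1·2+3·0+5·8 = 42 | 6·7 = 42
E: 1·2+3·0+5·8 = 42 | 6·7 = 42
G: 1·6+3·6+5·0 = 24 | 6·4 = 24
Y: 1·0+3·5+5·3 = 30 | 6·5 = 30
X: 1·3+3·0+5·3 = 18 | 6·3 = 18
gcd(1,3,5,6) = 1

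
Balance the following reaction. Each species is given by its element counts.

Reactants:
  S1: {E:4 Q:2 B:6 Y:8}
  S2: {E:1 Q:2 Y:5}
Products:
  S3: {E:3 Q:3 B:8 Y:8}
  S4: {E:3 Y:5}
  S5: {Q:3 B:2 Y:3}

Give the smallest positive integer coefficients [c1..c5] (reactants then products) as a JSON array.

Coefficients: [6, 3, 4, 5, 2]

E: 6·4+3·1 = 27 | 4·3+5·3+2·0 = 27
Q: 6·2+3·2 = 18 | 4·3+5·0+2·3 = 18
B: 6·6+3·0 = 36 | 4·8+5·0+2·2 = 36
Y: 6·8+3·5 = 63 | 4·8+5·5+2·3 = 63
gcd(6,3,4,5,2) = 1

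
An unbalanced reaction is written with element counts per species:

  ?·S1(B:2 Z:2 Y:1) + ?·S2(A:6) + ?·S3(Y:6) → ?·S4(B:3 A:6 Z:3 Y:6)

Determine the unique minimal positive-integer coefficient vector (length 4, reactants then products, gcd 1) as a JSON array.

B: 6·2+4·0+3·0 = 12 | 4·3 = 12
A: 6·0+4·6+3·0 = 24 | 4·6 = 24
Z: 6·2+4·0+3·0 = 12 | 4·3 = 12
Y: 6·1+4·0+3·6 = 24 | 4·6 = 24
gcd(6,4,3,4) = 1

Coefficients: [6, 4, 3, 4]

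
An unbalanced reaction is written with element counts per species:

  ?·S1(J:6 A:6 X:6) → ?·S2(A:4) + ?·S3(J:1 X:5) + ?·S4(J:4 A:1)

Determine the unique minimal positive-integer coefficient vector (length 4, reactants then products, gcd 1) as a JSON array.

J: 5·6 = 30 | 6·0+6·1+6·4 = 30
A: 5·6 = 30 | 6·4+6·0+6·1 = 30
X: 5·6 = 30 | 6·0+6·5+6·0 = 30
gcd(5,6,6,6) = 1

Coefficients: [5, 6, 6, 6]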